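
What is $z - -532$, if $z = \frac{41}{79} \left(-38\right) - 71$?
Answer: $\frac{34861}{79} \approx 441.28$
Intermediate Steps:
$z = - \frac{7167}{79}$ ($z = 41 \cdot \frac{1}{79} \left(-38\right) - 71 = \frac{41}{79} \left(-38\right) - 71 = - \frac{1558}{79} - 71 = - \frac{7167}{79} \approx -90.722$)
$z - -532 = - \frac{7167}{79} - -532 = - \frac{7167}{79} + 532 = \frac{34861}{79}$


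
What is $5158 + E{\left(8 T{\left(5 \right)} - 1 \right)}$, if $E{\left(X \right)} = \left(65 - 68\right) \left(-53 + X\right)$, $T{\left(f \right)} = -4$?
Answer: $5416$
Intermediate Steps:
$E{\left(X \right)} = 159 - 3 X$ ($E{\left(X \right)} = \left(65 - 68\right) \left(-53 + X\right) = - 3 \left(-53 + X\right) = 159 - 3 X$)
$5158 + E{\left(8 T{\left(5 \right)} - 1 \right)} = 5158 + \left(159 - 3 \left(8 \left(-4\right) - 1\right)\right) = 5158 + \left(159 - 3 \left(-32 - 1\right)\right) = 5158 + \left(159 - -99\right) = 5158 + \left(159 + 99\right) = 5158 + 258 = 5416$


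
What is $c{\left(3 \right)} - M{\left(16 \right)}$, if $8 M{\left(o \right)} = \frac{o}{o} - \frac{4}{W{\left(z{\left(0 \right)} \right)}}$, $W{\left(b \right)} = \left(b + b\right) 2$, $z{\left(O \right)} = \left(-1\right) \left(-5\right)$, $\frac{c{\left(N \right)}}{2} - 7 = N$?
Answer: $\frac{199}{10} \approx 19.9$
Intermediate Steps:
$c{\left(N \right)} = 14 + 2 N$
$z{\left(O \right)} = 5$
$W{\left(b \right)} = 4 b$ ($W{\left(b \right)} = 2 b 2 = 4 b$)
$M{\left(o \right)} = \frac{1}{10}$ ($M{\left(o \right)} = \frac{\frac{o}{o} - \frac{4}{4 \cdot 5}}{8} = \frac{1 - \frac{4}{20}}{8} = \frac{1 - \frac{1}{5}}{8} = \frac{1}{8} \cdot \frac{4}{5} = \frac{1}{10}$)
$c{\left(3 \right)} - M{\left(16 \right)} = \left(14 + 2 \cdot 3\right) - \frac{1}{10} = \left(14 + 6\right) - \frac{1}{10} = 20 - \frac{1}{10} = \frac{199}{10}$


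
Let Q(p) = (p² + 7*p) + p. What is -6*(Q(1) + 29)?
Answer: -228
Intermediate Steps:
Q(p) = p² + 8*p
-6*(Q(1) + 29) = -6*(1*(8 + 1) + 29) = -6*(1*9 + 29) = -6*(9 + 29) = -6*38 = -228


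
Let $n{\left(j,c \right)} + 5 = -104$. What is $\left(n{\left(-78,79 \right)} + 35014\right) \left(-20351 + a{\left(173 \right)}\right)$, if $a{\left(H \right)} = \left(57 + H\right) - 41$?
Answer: $-703754610$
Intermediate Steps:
$n{\left(j,c \right)} = -109$ ($n{\left(j,c \right)} = -5 - 104 = -109$)
$a{\left(H \right)} = 16 + H$
$\left(n{\left(-78,79 \right)} + 35014\right) \left(-20351 + a{\left(173 \right)}\right) = \left(-109 + 35014\right) \left(-20351 + \left(16 + 173\right)\right) = 34905 \left(-20351 + 189\right) = 34905 \left(-20162\right) = -703754610$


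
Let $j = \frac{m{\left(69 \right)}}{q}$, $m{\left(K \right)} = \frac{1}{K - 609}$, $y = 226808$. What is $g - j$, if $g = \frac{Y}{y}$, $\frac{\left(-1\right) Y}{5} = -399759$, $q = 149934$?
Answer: $\frac{10114447385813}{1147710285180} \approx 8.8127$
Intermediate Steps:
$Y = 1998795$ ($Y = \left(-5\right) \left(-399759\right) = 1998795$)
$m{\left(K \right)} = \frac{1}{-609 + K}$
$g = \frac{1998795}{226808} \approx 8.8127$
$j = - \frac{1}{80964360}$ ($j = \frac{1}{\left(-609 + 69\right) 149934} = \frac{1}{-540} \cdot \frac{1}{149934} = \left(- \frac{1}{540}\right) \frac{1}{149934} = - \frac{1}{80964360} \approx -1.2351 \cdot 10^{-8}$)
$g - j = \frac{1998795}{226808} - - \frac{1}{80964360} = \frac{1998795}{226808} + \frac{1}{80964360} = \frac{10114447385813}{1147710285180}$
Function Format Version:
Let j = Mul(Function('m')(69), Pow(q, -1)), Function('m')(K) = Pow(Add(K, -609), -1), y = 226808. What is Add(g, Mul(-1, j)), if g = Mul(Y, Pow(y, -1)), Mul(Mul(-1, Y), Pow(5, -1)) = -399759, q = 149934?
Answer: Rational(10114447385813, 1147710285180) ≈ 8.8127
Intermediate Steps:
Y = 1998795 (Y = Mul(-5, -399759) = 1998795)
Function('m')(K) = Pow(Add(-609, K), -1)
g = Rational(1998795, 226808) (g = Mul(1998795, Pow(226808, -1)) = Mul(1998795, Rational(1, 226808)) = Rational(1998795, 226808) ≈ 8.8127)
j = Rational(-1, 80964360) (j = Mul(Pow(Add(-609, 69), -1), Pow(149934, -1)) = Mul(Pow(-540, -1), Rational(1, 149934)) = Mul(Rational(-1, 540), Rational(1, 149934)) = Rational(-1, 80964360) ≈ -1.2351e-8)
Add(g, Mul(-1, j)) = Add(Rational(1998795, 226808), Mul(-1, Rational(-1, 80964360))) = Add(Rational(1998795, 226808), Rational(1, 80964360)) = Rational(10114447385813, 1147710285180)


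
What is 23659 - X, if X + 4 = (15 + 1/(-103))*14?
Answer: 2415673/103 ≈ 23453.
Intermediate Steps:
X = 21204/103 (X = -4 + (15 + 1/(-103))*14 = -4 + (15 - 1/103)*14 = -4 + (1544/103)*14 = -4 + 21616/103 = 21204/103 ≈ 205.86)
23659 - X = 23659 - 1*21204/103 = 23659 - 21204/103 = 2415673/103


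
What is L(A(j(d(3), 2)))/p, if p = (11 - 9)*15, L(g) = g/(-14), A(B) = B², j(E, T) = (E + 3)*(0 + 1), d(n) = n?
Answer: -3/35 ≈ -0.085714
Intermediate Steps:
j(E, T) = 3 + E (j(E, T) = (3 + E)*1 = 3 + E)
L(g) = -g/14 (L(g) = g*(-1/14) = -g/14)
p = 30 (p = 2*15 = 30)
L(A(j(d(3), 2)))/p = -(3 + 3)²/14/30 = -1/14*6²*(1/30) = -1/14*36*(1/30) = -18/7*1/30 = -3/35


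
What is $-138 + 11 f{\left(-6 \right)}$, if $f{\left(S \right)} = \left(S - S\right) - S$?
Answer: $-72$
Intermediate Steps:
$f{\left(S \right)} = - S$ ($f{\left(S \right)} = 0 - S = - S$)
$-138 + 11 f{\left(-6 \right)} = -138 + 11 \left(\left(-1\right) \left(-6\right)\right) = -138 + 11 \cdot 6 = -138 + 66 = -72$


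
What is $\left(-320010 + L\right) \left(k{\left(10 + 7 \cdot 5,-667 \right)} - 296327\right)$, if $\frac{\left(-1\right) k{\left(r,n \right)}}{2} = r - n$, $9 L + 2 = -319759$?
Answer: $105862092789$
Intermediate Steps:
$L = -35529$ ($L = - \frac{2}{9} + \frac{1}{9} \left(-319759\right) = - \frac{2}{9} - \frac{319759}{9} = -35529$)
$k{\left(r,n \right)} = - 2 r + 2 n$ ($k{\left(r,n \right)} = - 2 \left(r - n\right) = - 2 r + 2 n$)
$\left(-320010 + L\right) \left(k{\left(10 + 7 \cdot 5,-667 \right)} - 296327\right) = \left(-320010 - 35529\right) \left(\left(- 2 \left(10 + 7 \cdot 5\right) + 2 \left(-667\right)\right) - 296327\right) = - 355539 \left(\left(- 2 \left(10 + 35\right) - 1334\right) - 296327\right) = - 355539 \left(\left(\left(-2\right) 45 - 1334\right) - 296327\right) = - 355539 \left(\left(-90 - 1334\right) - 296327\right) = - 355539 \left(-1424 - 296327\right) = \left(-355539\right) \left(-297751\right) = 105862092789$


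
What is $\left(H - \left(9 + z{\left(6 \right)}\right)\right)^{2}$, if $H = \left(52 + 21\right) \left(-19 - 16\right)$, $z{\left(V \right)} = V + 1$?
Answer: $6610041$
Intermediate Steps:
$z{\left(V \right)} = 1 + V$
$H = -2555$ ($H = 73 \left(-35\right) = -2555$)
$\left(H - \left(9 + z{\left(6 \right)}\right)\right)^{2} = \left(-2555 + \left(20 - \left(\left(\left(1 + 6\right) + 10\right) + 19\right)\right)\right)^{2} = \left(-2555 + \left(20 - \left(\left(7 + 10\right) + 19\right)\right)\right)^{2} = \left(-2555 + \left(20 - \left(17 + 19\right)\right)\right)^{2} = \left(-2555 + \left(20 - 36\right)\right)^{2} = \left(-2555 - 16\right)^{2} = \left(-2571\right)^{2} = 6610041$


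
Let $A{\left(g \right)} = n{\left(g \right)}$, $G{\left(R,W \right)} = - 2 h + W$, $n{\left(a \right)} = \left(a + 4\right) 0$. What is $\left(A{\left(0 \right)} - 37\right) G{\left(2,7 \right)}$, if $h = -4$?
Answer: $-555$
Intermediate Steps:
$n{\left(a \right)} = 0$ ($n{\left(a \right)} = \left(4 + a\right) 0 = 0$)
$G{\left(R,W \right)} = 8 + W$ ($G{\left(R,W \right)} = \left(-2\right) \left(-4\right) + W = 8 + W$)
$A{\left(g \right)} = 0$
$\left(A{\left(0 \right)} - 37\right) G{\left(2,7 \right)} = \left(0 - 37\right) \left(8 + 7\right) = \left(-37\right) 15 = -555$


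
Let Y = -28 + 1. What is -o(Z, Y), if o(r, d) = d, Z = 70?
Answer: 27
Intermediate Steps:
Y = -27
-o(Z, Y) = -1*(-27) = 27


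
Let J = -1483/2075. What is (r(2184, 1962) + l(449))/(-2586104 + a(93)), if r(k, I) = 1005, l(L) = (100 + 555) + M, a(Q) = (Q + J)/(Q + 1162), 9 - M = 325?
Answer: -874986000/1683634471877 ≈ -0.00051970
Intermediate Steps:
M = -316 (M = 9 - 1*325 = 9 - 325 = -316)
J = -1483/2075 (J = -1483*1/2075 = -1483/2075 ≈ -0.71470)
a(Q) = (-1483/2075 + Q)/(1162 + Q) (a(Q) = (Q - 1483/2075)/(Q + 1162) = (-1483/2075 + Q)/(1162 + Q))
l(L) = 339 (l(L) = (100 + 555) - 316 = 655 - 316 = 339)
(r(2184, 1962) + l(449))/(-2586104 + a(93)) = (1005 + 339)/(-2586104 + (-1483/2075 + 93)/(1162 + 93)) = 1344/(-2586104 + (191492/2075)/1255) = 1344/(-2586104 + (1/1255)*(191492/2075)) = 1344/(-2586104 + 191492/2604125) = 1344/(-6734537887508/2604125) = 1344*(-2604125/6734537887508) = -874986000/1683634471877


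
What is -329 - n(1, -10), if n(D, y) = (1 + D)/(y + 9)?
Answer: -327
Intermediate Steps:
n(D, y) = (1 + D)/(9 + y)
-329 - n(1, -10) = -329 - (1 + 1)/(9 - 10) = -329 - 2/(-1) = -329 - (-1)*2 = -329 - 1*(-2) = -329 + 2 = -327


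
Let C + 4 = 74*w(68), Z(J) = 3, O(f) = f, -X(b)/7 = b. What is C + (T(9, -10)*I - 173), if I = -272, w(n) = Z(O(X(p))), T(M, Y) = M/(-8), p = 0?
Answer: 351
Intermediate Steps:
X(b) = -7*b
T(M, Y) = -M/8 (T(M, Y) = M*(-⅛) = -M/8)
w(n) = 3
C = 218 (C = -4 + 74*3 = -4 + 222 = 218)
C + (T(9, -10)*I - 173) = 218 + (-⅛*9*(-272) - 173) = 218 + (-9/8*(-272) - 173) = 218 + (306 - 173) = 218 + 133 = 351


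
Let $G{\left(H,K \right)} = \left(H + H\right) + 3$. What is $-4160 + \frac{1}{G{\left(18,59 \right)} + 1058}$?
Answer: $- \frac{4563519}{1097} \approx -4160.0$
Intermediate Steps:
$G{\left(H,K \right)} = 3 + 2 H$ ($G{\left(H,K \right)} = 2 H + 3 = 3 + 2 H$)
$-4160 + \frac{1}{G{\left(18,59 \right)} + 1058} = -4160 + \frac{1}{\left(3 + 2 \cdot 18\right) + 1058} = -4160 + \frac{1}{\left(3 + 36\right) + 1058} = -4160 + \frac{1}{39 + 1058} = -4160 + \frac{1}{1097} = - \frac{4563519}{1097}$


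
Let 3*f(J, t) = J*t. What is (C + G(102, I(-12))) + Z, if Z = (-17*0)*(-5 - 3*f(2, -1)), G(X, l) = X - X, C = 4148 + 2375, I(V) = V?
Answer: 6523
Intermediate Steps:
f(J, t) = J*t/3 (f(J, t) = (J*t)/3 = J*t/3)
C = 6523
G(X, l) = 0
Z = 0 (Z = (-17*0)*(-5 - 2*(-1)) = 0*(-5 - 3*(-⅔)) = 0*(-5 + 2) = 0*(-3) = 0)
(C + G(102, I(-12))) + Z = (6523 + 0) + 0 = 6523 + 0 = 6523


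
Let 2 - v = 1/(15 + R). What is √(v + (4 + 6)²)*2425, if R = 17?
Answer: 2425*√6526/8 ≈ 24488.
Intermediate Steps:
v = 63/32 (v = 2 - 1/(15 + 17) = 2 - 1/32 = 63/32 ≈ 1.9688)
√(v + (4 + 6)²)*2425 = √(63/32 + (4 + 6)²)*2425 = √(63/32 + 10²)*2425 = √(63/32 + 100)*2425 = √(3263/32)*2425 = (√6526/8)*2425 = 2425*√6526/8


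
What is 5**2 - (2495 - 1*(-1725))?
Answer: -4195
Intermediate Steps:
5**2 - (2495 - 1*(-1725)) = 25 - (2495 + 1725) = 25 - 1*4220 = 25 - 4220 = -4195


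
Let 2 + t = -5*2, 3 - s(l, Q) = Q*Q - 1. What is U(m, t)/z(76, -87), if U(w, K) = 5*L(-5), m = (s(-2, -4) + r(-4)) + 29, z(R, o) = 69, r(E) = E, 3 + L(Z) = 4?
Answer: 5/69 ≈ 0.072464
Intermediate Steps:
L(Z) = 1 (L(Z) = -3 + 4 = 1)
s(l, Q) = 4 - Q**2 (s(l, Q) = 3 - (Q*Q - 1) = 3 - (Q**2 - 1) = 3 - (-1 + Q**2) = 3 + (1 - Q**2) = 4 - Q**2)
m = 13 (m = ((4 - 1*(-4)**2) - 4) + 29 = ((4 - 1*16) - 4) + 29 = ((4 - 16) - 4) + 29 = (-12 - 4) + 29 = -16 + 29 = 13)
t = -12 (t = -2 - 5*2 = -2 - 10 = -12)
U(w, K) = 5 (U(w, K) = 5*1 = 5)
U(m, t)/z(76, -87) = 5/69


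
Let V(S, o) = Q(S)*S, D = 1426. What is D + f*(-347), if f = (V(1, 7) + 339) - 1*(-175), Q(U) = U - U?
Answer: -176932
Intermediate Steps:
Q(U) = 0
V(S, o) = 0 (V(S, o) = 0*S = 0)
f = 514 (f = (0 + 339) - 1*(-175) = 339 + 175 = 514)
D + f*(-347) = 1426 + 514*(-347) = 1426 - 178358 = -176932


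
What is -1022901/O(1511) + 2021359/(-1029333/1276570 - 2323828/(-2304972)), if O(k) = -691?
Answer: 1027628148018262736661/102604062025561 ≈ 1.0015e+7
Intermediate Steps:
-1022901/O(1511) + 2021359/(-1029333/1276570 - 2323828/(-2304972)) = -1022901/(-691) + 2021359/(-1029333/1276570 - 2323828/(-2304972)) = -1022901*(-1/691) + 2021359/(-1029333*1/1276570 - 2323828*(-1/2304972)) = 1022901/691 + 2021359/(-1029333/1276570 + 580957/576243) = 1022901/691 + 2021359/(148486341571/735614526510) = 1022901/691 + 2021359*(735614526510/148486341571) = 1022901/691 + 1486941043691727090/148486341571 = 1027628148018262736661/102604062025561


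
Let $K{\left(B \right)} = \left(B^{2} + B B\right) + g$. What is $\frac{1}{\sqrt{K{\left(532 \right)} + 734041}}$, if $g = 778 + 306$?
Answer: $\frac{\sqrt{1301173}}{1301173} \approx 0.00087666$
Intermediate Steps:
$g = 1084$
$K{\left(B \right)} = 1084 + 2 B^{2}$ ($K{\left(B \right)} = \left(B^{2} + B B\right) + 1084 = \left(B^{2} + B^{2}\right) + 1084 = 2 B^{2} + 1084 = 1084 + 2 B^{2}$)
$\frac{1}{\sqrt{K{\left(532 \right)} + 734041}} = \frac{1}{\sqrt{\left(1084 + 2 \cdot 532^{2}\right) + 734041}} = \frac{1}{\sqrt{\left(1084 + 2 \cdot 283024\right) + 734041}} = \frac{1}{\sqrt{\left(1084 + 566048\right) + 734041}} = \frac{1}{\sqrt{567132 + 734041}} = \frac{1}{\sqrt{1301173}} = \frac{\sqrt{1301173}}{1301173}$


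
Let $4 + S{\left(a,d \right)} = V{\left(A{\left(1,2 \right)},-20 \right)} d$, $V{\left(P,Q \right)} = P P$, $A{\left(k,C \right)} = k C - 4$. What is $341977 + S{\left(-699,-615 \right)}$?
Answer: $339513$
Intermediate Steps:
$A{\left(k,C \right)} = -4 + C k$ ($A{\left(k,C \right)} = C k - 4 = -4 + C k$)
$V{\left(P,Q \right)} = P^{2}$
$S{\left(a,d \right)} = -4 + 4 d$ ($S{\left(a,d \right)} = -4 + \left(-4 + 2 \cdot 1\right)^{2} d = -4 + \left(-4 + 2\right)^{2} d = -4 + \left(-2\right)^{2} d = -4 + 4 d$)
$341977 + S{\left(-699,-615 \right)} = 341977 + \left(-4 + 4 \left(-615\right)\right) = 341977 - 2464 = 339513$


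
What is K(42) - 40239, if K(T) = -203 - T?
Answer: -40484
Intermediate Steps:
K(42) - 40239 = (-203 - 1*42) - 40239 = (-203 - 42) - 40239 = -245 - 40239 = -40484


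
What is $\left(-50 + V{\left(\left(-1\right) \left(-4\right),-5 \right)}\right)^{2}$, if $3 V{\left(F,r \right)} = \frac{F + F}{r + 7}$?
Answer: $\frac{21316}{9} \approx 2368.4$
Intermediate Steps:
$V{\left(F,r \right)} = \frac{2 F}{3 \left(7 + r\right)}$ ($V{\left(F,r \right)} = \frac{\left(F + F\right) \frac{1}{r + 7}}{3} = \frac{2 F \frac{1}{7 + r}}{3} = \frac{2 F}{3 \left(7 + r\right)}$)
$\left(-50 + V{\left(\left(-1\right) \left(-4\right),-5 \right)}\right)^{2} = \left(-50 + \frac{2 \left(\left(-1\right) \left(-4\right)\right)}{3 \left(7 - 5\right)}\right)^{2} = \left(-50 + \frac{2}{3} \cdot 4 \cdot \frac{1}{2}\right)^{2} = \left(-50 + \frac{4}{3}\right)^{2} = \left(- \frac{146}{3}\right)^{2} = \frac{21316}{9}$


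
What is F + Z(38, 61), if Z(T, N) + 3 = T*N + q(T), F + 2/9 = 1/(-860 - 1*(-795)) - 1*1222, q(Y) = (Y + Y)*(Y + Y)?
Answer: 4018226/585 ≈ 6868.8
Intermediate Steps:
q(Y) = 4*Y² (q(Y) = (2*Y)*(2*Y) = 4*Y²)
F = -715009/585 (F = -2/9 + (1/(-860 - 1*(-795)) - 1*1222) = -2/9 + (1/(-860 + 795) - 1222) = -2/9 + (1/(-65) - 1222) = -2/9 + (-1/65 - 1222) = -2/9 - 79431/65 = -715009/585 ≈ -1222.2)
Z(T, N) = -3 + 4*T² + N*T (Z(T, N) = -3 + (T*N + 4*T²) = -3 + (N*T + 4*T²) = -3 + (4*T² + N*T) = -3 + 4*T² + N*T)
F + Z(38, 61) = -715009/585 + (-3 + 4*38² + 61*38) = -715009/585 + (-3 + 4*1444 + 2318) = -715009/585 + (-3 + 5776 + 2318) = -715009/585 + 8091 = 4018226/585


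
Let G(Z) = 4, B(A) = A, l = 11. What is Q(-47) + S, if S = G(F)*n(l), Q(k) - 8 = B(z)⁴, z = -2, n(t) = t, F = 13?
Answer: 68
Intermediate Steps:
Q(k) = 24 (Q(k) = 8 + (-2)⁴ = 8 + 16 = 24)
S = 44 (S = 4*11 = 44)
Q(-47) + S = 24 + 44 = 68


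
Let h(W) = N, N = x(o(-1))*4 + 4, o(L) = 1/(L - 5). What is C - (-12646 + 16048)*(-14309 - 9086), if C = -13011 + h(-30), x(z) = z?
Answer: 238730347/3 ≈ 7.9577e+7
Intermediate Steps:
o(L) = 1/(-5 + L)
N = 10/3 (N = 4/(-5 - 1) + 4 = 4/(-6) + 4 = -1/6*4 + 4 = -2/3 + 4 = 10/3 ≈ 3.3333)
h(W) = 10/3
C = -39023/3 (C = -13011 + 10/3 = -39023/3 ≈ -13008.)
C - (-12646 + 16048)*(-14309 - 9086) = -39023/3 - (-12646 + 16048)*(-14309 - 9086) = -39023/3 - 3402*(-23395) = -39023/3 - 1*(-79589790) = -39023/3 + 79589790 = 238730347/3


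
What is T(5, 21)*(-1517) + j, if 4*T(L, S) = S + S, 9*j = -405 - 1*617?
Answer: -288757/18 ≈ -16042.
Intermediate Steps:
j = -1022/9 (j = (-405 - 1*617)/9 = (-405 - 617)/9 = (1/9)*(-1022) = -1022/9 ≈ -113.56)
T(L, S) = S/2 (T(L, S) = (S + S)/4 = (2*S)/4 = S/2)
T(5, 21)*(-1517) + j = ((1/2)*21)*(-1517) - 1022/9 = (21/2)*(-1517) - 1022/9 = -31857/2 - 1022/9 = -288757/18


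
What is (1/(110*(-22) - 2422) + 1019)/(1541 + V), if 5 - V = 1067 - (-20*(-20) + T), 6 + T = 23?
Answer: 4933997/4338432 ≈ 1.1373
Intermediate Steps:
T = 17 (T = -6 + 23 = 17)
V = -645 (V = 5 - (1067 - (-20*(-20) + 17)) = 5 - (1067 - (400 + 17)) = 5 - (1067 - 1*417) = 5 - (1067 - 417) = 5 - 1*650 = 5 - 650 = -645)
(1/(110*(-22) - 2422) + 1019)/(1541 + V) = (1/(110*(-22) - 2422) + 1019)/(1541 - 645) = (1/(-2420 - 2422) + 1019)/896 = (1/(-4842) + 1019)*(1/896) = (-1/4842 + 1019)*(1/896) = (4933997/4842)*(1/896) = 4933997/4338432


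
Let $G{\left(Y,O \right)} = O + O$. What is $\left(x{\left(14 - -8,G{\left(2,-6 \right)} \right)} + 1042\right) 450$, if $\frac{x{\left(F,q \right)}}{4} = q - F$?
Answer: $407700$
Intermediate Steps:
$G{\left(Y,O \right)} = 2 O$
$x{\left(F,q \right)} = - 4 F + 4 q$ ($x{\left(F,q \right)} = 4 \left(q - F\right) = - 4 F + 4 q$)
$\left(x{\left(14 - -8,G{\left(2,-6 \right)} \right)} + 1042\right) 450 = \left(\left(- 4 \left(14 - -8\right) + 4 \cdot 2 \left(-6\right)\right) + 1042\right) 450 = \left(\left(- 4 \left(14 + 8\right) + 4 \left(-12\right)\right) + 1042\right) 450 = \left(\left(\left(-4\right) 22 - 48\right) + 1042\right) 450 = \left(\left(-88 - 48\right) + 1042\right) 450 = \left(-136 + 1042\right) 450 = 906 \cdot 450 = 407700$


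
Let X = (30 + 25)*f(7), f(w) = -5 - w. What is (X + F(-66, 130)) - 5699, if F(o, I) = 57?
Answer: -6302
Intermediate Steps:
X = -660 (X = (30 + 25)*(-5 - 1*7) = 55*(-5 - 7) = 55*(-12) = -660)
(X + F(-66, 130)) - 5699 = (-660 + 57) - 5699 = -603 - 5699 = -6302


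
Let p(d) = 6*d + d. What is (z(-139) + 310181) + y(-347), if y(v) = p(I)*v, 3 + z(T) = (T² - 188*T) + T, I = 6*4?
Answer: 297196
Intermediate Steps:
I = 24
p(d) = 7*d
z(T) = -3 + T² - 187*T (z(T) = -3 + ((T² - 188*T) + T) = -3 + (T² - 187*T) = -3 + T² - 187*T)
y(v) = 168*v (y(v) = (7*24)*v = 168*v)
(z(-139) + 310181) + y(-347) = ((-3 + (-139)² - 187*(-139)) + 310181) + 168*(-347) = ((-3 + 19321 + 25993) + 310181) - 58296 = (45311 + 310181) - 58296 = 355492 - 58296 = 297196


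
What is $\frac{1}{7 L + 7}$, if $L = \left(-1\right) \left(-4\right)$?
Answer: $\frac{1}{35} \approx 0.028571$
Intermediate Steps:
$L = 4$
$\frac{1}{7 L + 7} = \frac{1}{7 \cdot 4 + 7} = \frac{1}{28 + 7} = \frac{1}{35}$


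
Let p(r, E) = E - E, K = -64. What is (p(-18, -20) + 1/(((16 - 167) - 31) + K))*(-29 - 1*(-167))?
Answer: -23/41 ≈ -0.56098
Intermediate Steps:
p(r, E) = 0
(p(-18, -20) + 1/(((16 - 167) - 31) + K))*(-29 - 1*(-167)) = (0 + 1/(((16 - 167) - 31) - 64))*(-29 - 1*(-167)) = (0 + 1/((-151 - 31) - 64))*(-29 + 167) = (0 + 1/(-182 - 64))*138 = (0 + 1/(-246))*138 = (0 - 1/246)*138 = -1/246*138 = -23/41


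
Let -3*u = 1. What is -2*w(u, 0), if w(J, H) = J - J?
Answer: 0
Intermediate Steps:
u = -⅓ (u = -⅓*1 = -⅓ ≈ -0.33333)
w(J, H) = 0
-2*w(u, 0) = -2*0 = 0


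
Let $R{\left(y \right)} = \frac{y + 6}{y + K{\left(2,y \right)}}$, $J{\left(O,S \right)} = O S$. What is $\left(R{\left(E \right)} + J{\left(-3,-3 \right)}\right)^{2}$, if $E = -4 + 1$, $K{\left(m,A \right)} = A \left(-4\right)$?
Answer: $\frac{784}{9} \approx 87.111$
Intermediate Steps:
$K{\left(m,A \right)} = - 4 A$
$E = -3$
$R{\left(y \right)} = - \frac{6 + y}{3 y}$ ($R{\left(y \right)} = \frac{y + 6}{y - 4 y} = \frac{6 + y}{\left(-3\right) y} = \left(6 + y\right) \left(- \frac{1}{3 y}\right) = - \frac{6 + y}{3 y}$)
$\left(R{\left(E \right)} + J{\left(-3,-3 \right)}\right)^{2} = \left(\frac{-6 - -3}{3 \left(-3\right)} - -9\right)^{2} = \left(\frac{1}{3} \left(- \frac{1}{3}\right) \left(-6 + 3\right) + 9\right)^{2} = \left(\frac{1}{3} \left(- \frac{1}{3}\right) \left(-3\right) + 9\right)^{2} = \left(\frac{1}{3} + 9\right)^{2} = \left(\frac{28}{3}\right)^{2} = \frac{784}{9}$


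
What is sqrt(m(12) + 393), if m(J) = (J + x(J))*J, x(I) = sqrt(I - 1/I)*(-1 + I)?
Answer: sqrt(537 + 22*sqrt(429)) ≈ 31.507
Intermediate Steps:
m(J) = J*(J + sqrt((-1 + J**2)/J)*(-1 + J)) (m(J) = (J + sqrt((-1 + J**2)/J)*(-1 + J))*J = J*(J + sqrt((-1 + J**2)/J)*(-1 + J)))
sqrt(m(12) + 393) = sqrt(12*(12 + sqrt((-1 + 12**2)/12)*(-1 + 12)) + 393) = sqrt(12*(12 + sqrt((-1 + 144)/12)*11) + 393) = sqrt(12*(12 + sqrt((1/12)*143)*11) + 393) = sqrt(12*(12 + sqrt(143/12)*11) + 393) = sqrt(12*(12 + (sqrt(429)/6)*11) + 393) = sqrt(12*(12 + 11*sqrt(429)/6) + 393) = sqrt((144 + 22*sqrt(429)) + 393) = sqrt(537 + 22*sqrt(429))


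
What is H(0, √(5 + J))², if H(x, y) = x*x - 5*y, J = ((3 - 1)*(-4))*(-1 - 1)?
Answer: 525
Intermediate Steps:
J = 16 (J = (2*(-4))*(-2) = -8*(-2) = 16)
H(x, y) = x² - 5*y
H(0, √(5 + J))² = (0² - 5*√(5 + 16))² = (0 - 5*√21)² = (-5*√21)² = 525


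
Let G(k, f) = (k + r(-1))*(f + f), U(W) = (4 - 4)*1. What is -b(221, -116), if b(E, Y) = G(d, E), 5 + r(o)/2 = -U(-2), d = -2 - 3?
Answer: 6630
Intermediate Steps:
U(W) = 0 (U(W) = 0*1 = 0)
d = -5
r(o) = -10 (r(o) = -10 + 2*(-1*0) = -10 + 2*0 = -10 + 0 = -10)
G(k, f) = 2*f*(-10 + k) (G(k, f) = (k - 10)*(f + f) = (-10 + k)*(2*f) = 2*f*(-10 + k))
b(E, Y) = -30*E (b(E, Y) = 2*E*(-10 - 5) = 2*E*(-15) = -30*E)
-b(221, -116) = -(-30)*221 = -1*(-6630) = 6630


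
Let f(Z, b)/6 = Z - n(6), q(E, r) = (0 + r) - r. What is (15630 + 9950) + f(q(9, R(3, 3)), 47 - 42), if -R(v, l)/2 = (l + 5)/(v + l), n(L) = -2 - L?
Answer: 25628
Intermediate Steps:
R(v, l) = -2*(5 + l)/(l + v) (R(v, l) = -2*(l + 5)/(v + l) = -2*(5 + l)/(l + v))
q(E, r) = 0 (q(E, r) = r - r = 0)
f(Z, b) = 48 + 6*Z (f(Z, b) = 6*(Z - (-2 - 1*6)) = 6*(Z - (-2 - 6)) = 6*(Z - 1*(-8)) = 6*(Z + 8) = 6*(8 + Z) = 48 + 6*Z)
(15630 + 9950) + f(q(9, R(3, 3)), 47 - 42) = (15630 + 9950) + (48 + 6*0) = 25580 + (48 + 0) = 25580 + 48 = 25628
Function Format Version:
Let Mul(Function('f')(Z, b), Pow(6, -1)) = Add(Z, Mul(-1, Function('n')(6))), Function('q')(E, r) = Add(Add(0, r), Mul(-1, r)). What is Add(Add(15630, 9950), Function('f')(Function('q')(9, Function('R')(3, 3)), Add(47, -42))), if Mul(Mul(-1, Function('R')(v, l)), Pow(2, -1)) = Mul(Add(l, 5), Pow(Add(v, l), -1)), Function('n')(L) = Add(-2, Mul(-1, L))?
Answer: 25628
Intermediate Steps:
Function('R')(v, l) = Mul(-2, Pow(Add(l, v), -1), Add(5, l)) (Function('R')(v, l) = Mul(-2, Mul(Add(l, 5), Pow(Add(v, l), -1))) = Mul(-2, Mul(Add(5, l), Pow(Add(l, v), -1))) = Mul(-2, Mul(Pow(Add(l, v), -1), Add(5, l))) = Mul(-2, Pow(Add(l, v), -1), Add(5, l)))
Function('q')(E, r) = 0 (Function('q')(E, r) = Add(r, Mul(-1, r)) = 0)
Function('f')(Z, b) = Add(48, Mul(6, Z)) (Function('f')(Z, b) = Mul(6, Add(Z, Mul(-1, Add(-2, Mul(-1, 6))))) = Mul(6, Add(Z, Mul(-1, Add(-2, -6)))) = Mul(6, Add(Z, Mul(-1, -8))) = Mul(6, Add(Z, 8)) = Mul(6, Add(8, Z)) = Add(48, Mul(6, Z)))
Add(Add(15630, 9950), Function('f')(Function('q')(9, Function('R')(3, 3)), Add(47, -42))) = Add(Add(15630, 9950), Add(48, Mul(6, 0))) = Add(25580, Add(48, 0)) = Add(25580, 48) = 25628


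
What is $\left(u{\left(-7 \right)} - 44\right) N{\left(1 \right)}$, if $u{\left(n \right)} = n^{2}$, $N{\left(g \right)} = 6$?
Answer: $30$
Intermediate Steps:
$\left(u{\left(-7 \right)} - 44\right) N{\left(1 \right)} = \left(\left(-7\right)^{2} - 44\right) 6 = \left(49 - 44\right) 6 = 5 \cdot 6 = 30$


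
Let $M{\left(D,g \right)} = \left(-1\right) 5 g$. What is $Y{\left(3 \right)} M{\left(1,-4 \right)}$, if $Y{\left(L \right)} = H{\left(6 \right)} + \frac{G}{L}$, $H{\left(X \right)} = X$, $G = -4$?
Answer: $\frac{280}{3} \approx 93.333$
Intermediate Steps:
$M{\left(D,g \right)} = - 5 g$
$Y{\left(L \right)} = 6 - \frac{4}{L}$
$Y{\left(3 \right)} M{\left(1,-4 \right)} = \left(6 - \frac{4}{3}\right) \left(\left(-5\right) \left(-4\right)\right) = \left(6 - \frac{4}{3}\right) 20 = \frac{14}{3} \cdot 20 = \frac{280}{3}$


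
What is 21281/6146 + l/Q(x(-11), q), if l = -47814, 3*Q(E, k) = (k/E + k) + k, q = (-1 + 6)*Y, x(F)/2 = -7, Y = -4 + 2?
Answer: 686003851/92190 ≈ 7441.2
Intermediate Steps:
Y = -2
x(F) = -14 (x(F) = 2*(-7) = -14)
q = -10 (q = (-1 + 6)*(-2) = 5*(-2) = -10)
Q(E, k) = 2*k/3 + k/(3*E) (Q(E, k) = ((k/E + k) + k)/3 = ((k + k/E) + k)/3 = (2*k + k/E)/3 = 2*k/3 + k/(3*E))
21281/6146 + l/Q(x(-11), q) = 21281/6146 - 47814*21/(5*(1 + 2*(-14))) = 21281*(1/6146) - 47814*21/(5*(1 - 28)) = 21281/6146 - 47814/((1/3)*(-10)*(-1/14)*(-27)) = 21281/6146 - 47814/(-45/7) = 21281/6146 - 47814*(-7/45) = 21281/6146 + 111566/15 = 686003851/92190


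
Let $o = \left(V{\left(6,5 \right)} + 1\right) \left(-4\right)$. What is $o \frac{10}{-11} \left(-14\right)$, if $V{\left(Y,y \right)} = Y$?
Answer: $- \frac{3920}{11} \approx -356.36$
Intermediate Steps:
$o = -28$ ($o = \left(6 + 1\right) \left(-4\right) = 7 \left(-4\right) = -28$)
$o \frac{10}{-11} \left(-14\right) = - 28 \frac{10}{-11} \left(-14\right) = - 28 \cdot 10 \left(- \frac{1}{11}\right) \left(-14\right) = \left(-28\right) \left(- \frac{10}{11}\right) \left(-14\right) = \frac{280}{11} \left(-14\right) = - \frac{3920}{11}$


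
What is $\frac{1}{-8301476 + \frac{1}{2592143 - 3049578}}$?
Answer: $- \frac{457435}{3797385674061} \approx -1.2046 \cdot 10^{-7}$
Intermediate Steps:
$\frac{1}{-8301476 + \frac{1}{2592143 - 3049578}} = \frac{1}{-8301476 + \frac{1}{-457435}} = \frac{1}{-8301476 - \frac{1}{457435}} = \frac{1}{- \frac{3797385674061}{457435}} = - \frac{457435}{3797385674061}$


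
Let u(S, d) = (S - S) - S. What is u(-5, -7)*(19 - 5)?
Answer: 70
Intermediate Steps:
u(S, d) = -S (u(S, d) = 0 - S = -S)
u(-5, -7)*(19 - 5) = (-1*(-5))*(19 - 5) = 5*14 = 70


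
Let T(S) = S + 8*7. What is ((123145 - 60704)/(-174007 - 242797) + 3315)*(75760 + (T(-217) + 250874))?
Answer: 451069076047387/416804 ≈ 1.0822e+9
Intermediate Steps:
T(S) = 56 + S (T(S) = S + 56 = 56 + S)
((123145 - 60704)/(-174007 - 242797) + 3315)*(75760 + (T(-217) + 250874)) = ((123145 - 60704)/(-174007 - 242797) + 3315)*(75760 + ((56 - 217) + 250874)) = (62441/(-416804) + 3315)*(75760 + (-161 + 250874)) = (62441*(-1/416804) + 3315)*(75760 + 250713) = (-62441/416804 + 3315)*326473 = (1381642819/416804)*326473 = 451069076047387/416804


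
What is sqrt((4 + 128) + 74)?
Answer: sqrt(206) ≈ 14.353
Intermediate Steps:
sqrt((4 + 128) + 74) = sqrt(132 + 74) = sqrt(206)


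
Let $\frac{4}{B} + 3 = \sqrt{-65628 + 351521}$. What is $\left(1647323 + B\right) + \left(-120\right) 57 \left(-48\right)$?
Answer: $\frac{141201180856}{71471} + \frac{\sqrt{285893}}{71471} \approx 1.9756 \cdot 10^{6}$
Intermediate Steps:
$B = \frac{4}{-3 + \sqrt{285893}}$ ($B = \frac{4}{-3 + \sqrt{-65628 + 351521}} = \frac{4}{-3 + \sqrt{285893}} \approx 0.0075232$)
$\left(1647323 + B\right) + \left(-120\right) 57 \left(-48\right) = \left(1647323 + \left(\frac{3}{71471} + \frac{\sqrt{285893}}{71471}\right)\right) + \left(-120\right) 57 \left(-48\right) = \left(\frac{117735822136}{71471} + \frac{\sqrt{285893}}{71471}\right) - -328320 = \left(\frac{117735822136}{71471} + \frac{\sqrt{285893}}{71471}\right) + 328320 = \frac{141201180856}{71471} + \frac{\sqrt{285893}}{71471}$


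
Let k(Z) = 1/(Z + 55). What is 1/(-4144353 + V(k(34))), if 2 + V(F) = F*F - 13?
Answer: -7921/32827538927 ≈ -2.4129e-7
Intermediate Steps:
k(Z) = 1/(55 + Z)
V(F) = -15 + F² (V(F) = -2 + (F*F - 13) = -2 + (F² - 13) = -2 + (-13 + F²) = -15 + F²)
1/(-4144353 + V(k(34))) = 1/(-4144353 + (-15 + (1/(55 + 34))²)) = 1/(-4144353 + (-15 + (1/89)²)) = 1/(-4144353 + (-15 + 1/7921)) = 1/(-4144353 - 118814/7921) = 1/(-32827538927/7921) = -7921/32827538927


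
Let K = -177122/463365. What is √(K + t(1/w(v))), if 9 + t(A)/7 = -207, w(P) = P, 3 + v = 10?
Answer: I*√36079915827970/154455 ≈ 38.889*I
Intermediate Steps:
v = 7 (v = -3 + 10 = 7)
t(A) = -1512 (t(A) = -63 + 7*(-207) = -63 - 1449 = -1512)
K = -177122/463365 (K = -177122*1/463365 = -177122/463365 ≈ -0.38225)
√(K + t(1/w(v))) = √(-177122/463365 - 1512) = √(-700785002/463365) = I*√36079915827970/154455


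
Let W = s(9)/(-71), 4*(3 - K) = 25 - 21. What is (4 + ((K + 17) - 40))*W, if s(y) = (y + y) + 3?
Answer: 357/71 ≈ 5.0282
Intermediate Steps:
s(y) = 3 + 2*y (s(y) = 2*y + 3 = 3 + 2*y)
K = 2 (K = 3 - (25 - 21)/4 = 3 - ¼*4 = 3 - 1 = 2)
W = -21/71 (W = (3 + 2*9)/(-71) = (3 + 18)*(-1/71) = 21*(-1/71) = -21/71 ≈ -0.29577)
(4 + ((K + 17) - 40))*W = (4 + ((2 + 17) - 40))*(-21/71) = (4 + (19 - 40))*(-21/71) = (4 - 21)*(-21/71) = -17*(-21/71) = 357/71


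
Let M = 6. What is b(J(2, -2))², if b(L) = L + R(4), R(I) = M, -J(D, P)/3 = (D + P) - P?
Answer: 0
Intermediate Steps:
J(D, P) = -3*D (J(D, P) = -3*((D + P) - P) = -3*D)
R(I) = 6
b(L) = 6 + L (b(L) = L + 6 = 6 + L)
b(J(2, -2))² = (6 - 3*2)² = (6 - 6)² = 0² = 0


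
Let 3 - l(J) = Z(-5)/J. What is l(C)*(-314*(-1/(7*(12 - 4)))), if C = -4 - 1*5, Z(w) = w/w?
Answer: 157/9 ≈ 17.444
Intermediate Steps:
Z(w) = 1
C = -9 (C = -4 - 5 = -9)
l(J) = 3 - 1/J
l(C)*(-314*(-1/(7*(12 - 4)))) = (3 - 1/(-9))*(-314*(-1/(7*(12 - 4)))) = (3 - 1*(-⅑))*(-314/((-7*8))) = (3 + ⅑)*(-314/(-56)) = 28*(-314*(-1/56))/9 = (28/9)*(157/28) = 157/9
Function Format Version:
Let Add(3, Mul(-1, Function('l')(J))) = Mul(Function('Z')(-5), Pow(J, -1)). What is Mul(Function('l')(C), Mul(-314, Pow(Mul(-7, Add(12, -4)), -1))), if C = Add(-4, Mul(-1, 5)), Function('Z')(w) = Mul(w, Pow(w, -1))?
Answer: Rational(157, 9) ≈ 17.444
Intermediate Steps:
Function('Z')(w) = 1
C = -9 (C = Add(-4, -5) = -9)
Function('l')(J) = Add(3, Mul(-1, Pow(J, -1))) (Function('l')(J) = Add(3, Mul(-1, Mul(1, Pow(J, -1)))) = Add(3, Mul(-1, Pow(J, -1))))
Mul(Function('l')(C), Mul(-314, Pow(Mul(-7, Add(12, -4)), -1))) = Mul(Add(3, Mul(-1, Pow(-9, -1))), Mul(-314, Pow(Mul(-7, Add(12, -4)), -1))) = Mul(Add(3, Mul(-1, Rational(-1, 9))), Mul(-314, Pow(Mul(-7, 8), -1))) = Mul(Add(3, Rational(1, 9)), Mul(-314, Pow(-56, -1))) = Mul(Rational(28, 9), Mul(-314, Rational(-1, 56))) = Mul(Rational(28, 9), Rational(157, 28)) = Rational(157, 9)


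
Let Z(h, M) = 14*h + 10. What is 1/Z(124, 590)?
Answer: 1/1746 ≈ 0.00057274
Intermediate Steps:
Z(h, M) = 10 + 14*h
1/Z(124, 590) = 1/(10 + 14*124) = 1/(10 + 1736) = 1/1746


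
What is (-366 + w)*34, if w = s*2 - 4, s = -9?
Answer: -13192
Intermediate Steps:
w = -22 (w = -9*2 - 4 = -18 - 4 = -22)
(-366 + w)*34 = (-366 - 22)*34 = -388*34 = -13192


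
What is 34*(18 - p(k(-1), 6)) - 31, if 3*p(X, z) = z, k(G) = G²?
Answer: 513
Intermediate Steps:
p(X, z) = z/3
34*(18 - p(k(-1), 6)) - 31 = 34*(18 - 6/3) - 31 = 34*(18 - 1*2) - 31 = 34*(18 - 2) - 31 = 34*16 - 31 = 544 - 31 = 513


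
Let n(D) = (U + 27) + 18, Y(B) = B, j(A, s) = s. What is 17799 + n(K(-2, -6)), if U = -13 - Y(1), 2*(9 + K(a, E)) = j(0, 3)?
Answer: 17830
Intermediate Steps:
K(a, E) = -15/2 (K(a, E) = -9 + (1/2)*3 = -9 + 3/2 = -15/2)
U = -14 (U = -13 - 1*1 = -13 - 1 = -14)
n(D) = 31 (n(D) = (-14 + 27) + 18 = 13 + 18 = 31)
17799 + n(K(-2, -6)) = 17799 + 31 = 17830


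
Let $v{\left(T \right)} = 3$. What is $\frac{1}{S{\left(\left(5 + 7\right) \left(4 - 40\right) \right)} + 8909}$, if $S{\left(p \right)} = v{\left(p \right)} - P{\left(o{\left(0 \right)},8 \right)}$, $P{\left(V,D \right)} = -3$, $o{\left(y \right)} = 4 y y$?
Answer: $\frac{1}{8915} \approx 0.00011217$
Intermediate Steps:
$o{\left(y \right)} = 4 y^{2}$
$S{\left(p \right)} = 6$ ($S{\left(p \right)} = 3 - -3 = 3 + 3 = 6$)
$\frac{1}{S{\left(\left(5 + 7\right) \left(4 - 40\right) \right)} + 8909} = \frac{1}{6 + 8909} = \frac{1}{8915}$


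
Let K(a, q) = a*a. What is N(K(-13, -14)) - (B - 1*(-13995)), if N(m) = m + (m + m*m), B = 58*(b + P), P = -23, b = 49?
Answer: 13396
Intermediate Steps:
K(a, q) = a**2
B = 1508 (B = 58*(49 - 23) = 58*26 = 1508)
N(m) = m**2 + 2*m (N(m) = m + (m + m**2) = m**2 + 2*m)
N(K(-13, -14)) - (B - 1*(-13995)) = (-13)**2*(2 + (-13)**2) - (1508 - 1*(-13995)) = 169*(2 + 169) - (1508 + 13995) = 169*171 - 1*15503 = 28899 - 15503 = 13396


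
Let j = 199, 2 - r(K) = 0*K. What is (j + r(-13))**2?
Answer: 40401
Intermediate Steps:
r(K) = 2 (r(K) = 2 - 0*K = 2 - 1*0 = 2 + 0 = 2)
(j + r(-13))**2 = (199 + 2)**2 = 201**2 = 40401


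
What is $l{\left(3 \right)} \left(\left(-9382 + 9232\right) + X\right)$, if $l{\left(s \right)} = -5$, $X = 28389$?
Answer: $-141195$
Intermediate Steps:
$l{\left(3 \right)} \left(\left(-9382 + 9232\right) + X\right) = - 5 \left(\left(-9382 + 9232\right) + 28389\right) = - 5 \left(-150 + 28389\right) = \left(-5\right) 28239 = -141195$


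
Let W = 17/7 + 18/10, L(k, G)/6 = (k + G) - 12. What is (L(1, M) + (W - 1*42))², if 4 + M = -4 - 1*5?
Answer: 40475044/1225 ≈ 33041.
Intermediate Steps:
M = -13 (M = -4 + (-4 - 1*5) = -4 + (-4 - 5) = -4 - 9 = -13)
L(k, G) = -72 + 6*G + 6*k (L(k, G) = 6*((k + G) - 12) = 6*((G + k) - 12) = 6*(-12 + G + k) = -72 + 6*G + 6*k)
W = 148/35 (W = 17*(⅐) + 18*(⅒) = 17/7 + 9/5 = 148/35 ≈ 4.2286)
(L(1, M) + (W - 1*42))² = ((-72 + 6*(-13) + 6*1) + (148/35 - 1*42))² = ((-72 - 78 + 6) + (148/35 - 42))² = (-144 - 1322/35)² = (-6362/35)² = 40475044/1225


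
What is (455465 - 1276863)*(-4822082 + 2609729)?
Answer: 1817222329494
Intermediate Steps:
(455465 - 1276863)*(-4822082 + 2609729) = -821398*(-2212353) = 1817222329494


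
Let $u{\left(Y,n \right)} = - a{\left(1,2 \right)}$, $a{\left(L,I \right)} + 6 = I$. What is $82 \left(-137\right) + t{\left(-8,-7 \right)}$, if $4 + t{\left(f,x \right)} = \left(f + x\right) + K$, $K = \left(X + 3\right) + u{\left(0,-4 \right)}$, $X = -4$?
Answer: $-11250$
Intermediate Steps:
$a{\left(L,I \right)} = -6 + I$
$u{\left(Y,n \right)} = 4$ ($u{\left(Y,n \right)} = - (-6 + 2) = \left(-1\right) \left(-4\right) = 4$)
$K = 3$ ($K = \left(-4 + 3\right) + 4 = -1 + 4 = 3$)
$t{\left(f,x \right)} = -1 + f + x$ ($t{\left(f,x \right)} = -4 + \left(\left(f + x\right) + 3\right) = -4 + \left(3 + f + x\right) = -1 + f + x$)
$82 \left(-137\right) + t{\left(-8,-7 \right)} = 82 \left(-137\right) - 16 = -11234 - 16 = -11250$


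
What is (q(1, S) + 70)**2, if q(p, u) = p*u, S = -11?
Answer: 3481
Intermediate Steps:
(q(1, S) + 70)**2 = (1*(-11) + 70)**2 = (-11 + 70)**2 = 59**2 = 3481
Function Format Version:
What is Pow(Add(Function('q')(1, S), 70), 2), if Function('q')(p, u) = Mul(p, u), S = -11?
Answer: 3481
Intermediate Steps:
Pow(Add(Function('q')(1, S), 70), 2) = Pow(Add(Mul(1, -11), 70), 2) = Pow(Add(-11, 70), 2) = Pow(59, 2) = 3481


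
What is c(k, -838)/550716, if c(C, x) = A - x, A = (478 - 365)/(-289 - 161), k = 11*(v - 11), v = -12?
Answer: 376987/247822200 ≈ 0.0015212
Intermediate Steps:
k = -253 (k = 11*(-12 - 11) = 11*(-23) = -253)
A = -113/450 (A = 113/(-450) = 113*(-1/450) = -113/450 ≈ -0.25111)
c(C, x) = -113/450 - x
c(k, -838)/550716 = (-113/450 - 1*(-838))/550716 = (-113/450 + 838)*(1/550716) = (376987/450)*(1/550716) = 376987/247822200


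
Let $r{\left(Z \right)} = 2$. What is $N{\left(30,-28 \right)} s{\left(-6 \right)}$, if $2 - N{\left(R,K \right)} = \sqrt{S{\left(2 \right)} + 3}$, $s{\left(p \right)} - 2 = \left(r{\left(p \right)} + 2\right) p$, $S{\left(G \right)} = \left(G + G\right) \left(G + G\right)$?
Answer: $-44 + 22 \sqrt{19} \approx 51.896$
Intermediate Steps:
$S{\left(G \right)} = 4 G^{2}$ ($S{\left(G \right)} = 2 G 2 G = 4 G^{2}$)
$s{\left(p \right)} = 2 + 4 p$ ($s{\left(p \right)} = 2 + \left(2 + 2\right) p = 2 + 4 p$)
$N{\left(R,K \right)} = 2 - \sqrt{19}$ ($N{\left(R,K \right)} = 2 - \sqrt{4 \cdot 2^{2} + 3} = 2 - \sqrt{4 \cdot 4 + 3} = 2 - \sqrt{16 + 3} = 2 - \sqrt{19}$)
$N{\left(30,-28 \right)} s{\left(-6 \right)} = \left(2 - \sqrt{19}\right) \left(2 + 4 \left(-6\right)\right) = \left(2 - \sqrt{19}\right) \left(2 - 24\right) = \left(2 - \sqrt{19}\right) \left(-22\right) = -44 + 22 \sqrt{19}$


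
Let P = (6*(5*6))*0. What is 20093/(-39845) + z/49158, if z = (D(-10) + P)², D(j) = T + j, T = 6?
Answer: -493547087/979350255 ≈ -0.50395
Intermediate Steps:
D(j) = 6 + j
P = 0 (P = (6*30)*0 = 180*0 = 0)
z = 16 (z = ((6 - 10) + 0)² = (-4 + 0)² = (-4)² = 16)
20093/(-39845) + z/49158 = 20093/(-39845) + 16/49158 = 20093*(-1/39845) + 16*(1/49158) = -20093/39845 + 8/24579 = -493547087/979350255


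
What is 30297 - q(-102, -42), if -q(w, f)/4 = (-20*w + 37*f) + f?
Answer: 32073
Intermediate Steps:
q(w, f) = -152*f + 80*w (q(w, f) = -4*((-20*w + 37*f) + f) = -4*(-20*w + 38*f) = -152*f + 80*w)
30297 - q(-102, -42) = 30297 - (-152*(-42) + 80*(-102)) = 30297 - (6384 - 8160) = 30297 - 1*(-1776) = 30297 + 1776 = 32073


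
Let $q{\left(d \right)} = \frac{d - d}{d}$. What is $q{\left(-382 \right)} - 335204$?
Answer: $-335204$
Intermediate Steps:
$q{\left(d \right)} = 0$ ($q{\left(d \right)} = \frac{0}{d} = 0$)
$q{\left(-382 \right)} - 335204 = 0 - 335204 = -335204$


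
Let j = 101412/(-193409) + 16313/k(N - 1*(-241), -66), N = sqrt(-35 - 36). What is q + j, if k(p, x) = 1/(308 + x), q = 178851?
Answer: 798120897761/193409 ≈ 4.1266e+6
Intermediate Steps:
N = I*sqrt(71) (N = sqrt(-71) = I*sqrt(71) ≈ 8.4261*I)
j = 763529504702/193409 (j = 101412/(-193409) + 16313/(1/(308 - 66)) = 101412*(-1/193409) + 16313/(1/242) = -101412/193409 + 16313/(1/242) = -101412/193409 + 16313*242 = -101412/193409 + 3947746 = 763529504702/193409 ≈ 3.9477e+6)
q + j = 178851 + 763529504702/193409 = 798120897761/193409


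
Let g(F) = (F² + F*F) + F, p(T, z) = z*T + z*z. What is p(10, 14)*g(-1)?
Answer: 336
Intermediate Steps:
p(T, z) = z² + T*z (p(T, z) = T*z + z² = z² + T*z)
g(F) = F + 2*F² (g(F) = (F² + F²) + F = 2*F² + F = F + 2*F²)
p(10, 14)*g(-1) = (14*(10 + 14))*(-(1 + 2*(-1))) = (14*24)*(-(1 - 2)) = 336*(-1*(-1)) = 336*1 = 336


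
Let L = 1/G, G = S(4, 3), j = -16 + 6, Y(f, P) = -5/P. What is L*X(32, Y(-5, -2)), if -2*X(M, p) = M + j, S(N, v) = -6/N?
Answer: 22/3 ≈ 7.3333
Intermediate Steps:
j = -10
G = -3/2 (G = -6/4 = -6*¼ = -3/2 ≈ -1.5000)
X(M, p) = 5 - M/2 (X(M, p) = -(M - 10)/2 = -(-10 + M)/2 = 5 - M/2)
L = -⅔ (L = 1/(-3/2) = -⅔ ≈ -0.66667)
L*X(32, Y(-5, -2)) = -2*(5 - ½*32)/3 = -2*(5 - 16)/3 = -⅔*(-11) = 22/3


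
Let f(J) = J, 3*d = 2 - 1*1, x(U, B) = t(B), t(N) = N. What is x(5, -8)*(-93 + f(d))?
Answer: 2224/3 ≈ 741.33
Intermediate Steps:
x(U, B) = B
d = ⅓ (d = (2 - 1*1)/3 = (2 - 1)/3 = (⅓)*1 = ⅓ ≈ 0.33333)
x(5, -8)*(-93 + f(d)) = -8*(-93 + ⅓) = -8*(-278/3) = 2224/3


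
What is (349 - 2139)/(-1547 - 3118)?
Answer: 358/933 ≈ 0.38371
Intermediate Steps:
(349 - 2139)/(-1547 - 3118) = -1790/(-4665) = -1790*(-1/4665) = 358/933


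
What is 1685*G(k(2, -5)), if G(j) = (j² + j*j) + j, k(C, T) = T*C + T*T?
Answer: 783525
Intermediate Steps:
k(C, T) = T² + C*T (k(C, T) = C*T + T² = T² + C*T)
G(j) = j + 2*j² (G(j) = (j² + j²) + j = 2*j² + j = j + 2*j²)
1685*G(k(2, -5)) = 1685*((-5*(2 - 5))*(1 + 2*(-5*(2 - 5)))) = 1685*((-5*(-3))*(1 + 2*(-5*(-3)))) = 1685*(15*(1 + 2*15)) = 1685*(15*(1 + 30)) = 1685*(15*31) = 1685*465 = 783525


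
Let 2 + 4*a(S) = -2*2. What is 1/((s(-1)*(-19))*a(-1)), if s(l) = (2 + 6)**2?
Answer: 1/1824 ≈ 0.00054825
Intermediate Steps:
s(l) = 64 (s(l) = 8**2 = 64)
a(S) = -3/2 (a(S) = -1/2 + (-2*2)/4 = -1/2 + (1/4)*(-4) = -1/2 - 1 = -3/2)
1/((s(-1)*(-19))*a(-1)) = 1/((64*(-19))*(-3/2)) = 1/(-1216*(-3/2)) = 1/1824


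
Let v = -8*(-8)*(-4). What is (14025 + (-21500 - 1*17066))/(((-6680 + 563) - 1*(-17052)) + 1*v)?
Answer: -24541/10679 ≈ -2.2981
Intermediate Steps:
v = -256 (v = 64*(-4) = -256)
(14025 + (-21500 - 1*17066))/(((-6680 + 563) - 1*(-17052)) + 1*v) = (14025 + (-21500 - 1*17066))/(((-6680 + 563) - 1*(-17052)) + 1*(-256)) = (14025 + (-21500 - 17066))/((-6117 + 17052) - 256) = (14025 - 38566)/(10935 - 256) = -24541/10679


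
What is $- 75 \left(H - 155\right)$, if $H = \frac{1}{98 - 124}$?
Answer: $\frac{302325}{26} \approx 11628.0$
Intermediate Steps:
$H = - \frac{1}{26}$ ($H = \frac{1}{-26} = - \frac{1}{26} \approx -0.038462$)
$- 75 \left(H - 155\right) = - 75 \left(- \frac{1}{26} - 155\right) = \left(-75\right) \left(- \frac{4031}{26}\right) = \frac{302325}{26}$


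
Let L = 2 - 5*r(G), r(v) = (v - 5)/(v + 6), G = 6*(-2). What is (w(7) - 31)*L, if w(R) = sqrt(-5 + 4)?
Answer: 2263/6 - 73*I/6 ≈ 377.17 - 12.167*I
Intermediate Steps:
w(R) = I (w(R) = sqrt(-1) = I)
G = -12
r(v) = (-5 + v)/(6 + v)
L = -73/6 (L = 2 - 5*(-5 - 12)/(6 - 12) = 2 - 5*(-17)/(-6) = 2 - (-5)*(-17)/6 = 2 - 5*17/6 = 2 - 85/6 = -73/6 ≈ -12.167)
(w(7) - 31)*L = (I - 31)*(-73/6) = (-31 + I)*(-73/6) = 2263/6 - 73*I/6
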